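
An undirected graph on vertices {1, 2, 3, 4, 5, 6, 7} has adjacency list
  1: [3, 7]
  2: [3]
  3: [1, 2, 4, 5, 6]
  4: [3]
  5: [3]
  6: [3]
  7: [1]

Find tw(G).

1

A width-1 tree decomposition is:
Bags: B1 = {3, 4}  B2 = {1, 3}  B3 = {3, 5}  B4 = {3, 6}  B5 = {2, 3}  B6 = {1, 7}
Tree: B1–B2, B2–B3, B1–B4, B3–B5, B2–B6
Every bag has size at most 2, so the width is 2 − 1 = 1 and tw(G) ≤ 1. Since G has at least one edge (e.g. 4–3), it is not an edgeless graph, so tw(G) ≥ 1. The upper and lower bounds meet at 1, so that is the treewidth.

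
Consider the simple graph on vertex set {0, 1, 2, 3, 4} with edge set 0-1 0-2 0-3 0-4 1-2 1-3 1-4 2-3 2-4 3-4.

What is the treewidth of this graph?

A width-4 tree decomposition is:
Bags: B1 = {0, 1, 2, 3, 4}
Tree: (single bag)
A single bag containing all 5 vertices is trivially a valid decomposition of width 4. Conversely, {0, 1, 2, 3, 4} is a clique of size 5, and the vertices of any clique must share a bag in every tree decomposition; so some bag has ≥ 5 vertices and tw(G) ≥ 4. The upper and lower bounds meet at 4, so that is the treewidth.

4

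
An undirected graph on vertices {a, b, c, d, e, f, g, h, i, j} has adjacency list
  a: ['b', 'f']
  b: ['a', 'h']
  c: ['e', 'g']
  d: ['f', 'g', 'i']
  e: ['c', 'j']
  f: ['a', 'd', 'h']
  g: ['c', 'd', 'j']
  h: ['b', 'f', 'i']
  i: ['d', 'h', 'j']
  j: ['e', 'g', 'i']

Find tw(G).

2

A width-2 tree decomposition is:
Bags: B1 = {a, b, h}  B2 = {a, f, h}  B3 = {f, h, i}  B4 = {d, f, i}  B5 = {d, i, j}  B6 = {d, g, j}  B7 = {e, g, j}  B8 = {c, e, g}
Tree: B1–B2, B2–B3, B3–B4, B4–B5, B5–B6, B6–B7, B7–B8
Every bag has size at most 3, so the width is 3 − 1 = 2 and tw(G) ≤ 2. Since b–a–f–h–b is a cycle in G, G is not acyclic. Forests are exactly the graphs of treewidth ≤ 1, so tw(G) ≥ 2. The upper and lower bounds meet at 2, so that is the treewidth.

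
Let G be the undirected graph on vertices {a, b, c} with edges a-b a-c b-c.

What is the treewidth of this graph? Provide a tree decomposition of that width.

A single bag containing all 3 vertices is trivially a valid decomposition of width 2. On the other hand G contains the 3-clique {a, b, c}. A clique must lie in a single bag of any decomposition, so no decomposition can have width below 2. Therefore the treewidth is 2.

Treewidth 2.
One optimal decomposition is:
Bags: B1 = {a, b, c}
Tree: (single bag)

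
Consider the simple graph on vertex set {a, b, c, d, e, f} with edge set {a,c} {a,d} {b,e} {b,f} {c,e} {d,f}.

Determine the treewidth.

2

A width-2 tree decomposition is:
Bags: B1 = {a, c, d}  B2 = {c, d, f}  B3 = {b, c, f}  B4 = {b, c, e}
Tree: B1–B2, B2–B3, B3–B4
Each bag holds 3 vertices, so the decomposition has width 2, which upper-bounds the treewidth. Since c–a–d–f–b–e–c is a cycle in G, G is not acyclic. Forests are exactly the graphs of treewidth ≤ 1, so tw(G) ≥ 2. The upper and lower bounds meet at 2, so that is the treewidth.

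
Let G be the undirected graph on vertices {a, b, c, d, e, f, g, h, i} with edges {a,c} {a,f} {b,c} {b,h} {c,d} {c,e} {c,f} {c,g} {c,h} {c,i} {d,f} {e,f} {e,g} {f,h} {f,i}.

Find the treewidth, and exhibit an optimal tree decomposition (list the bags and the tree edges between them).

Every bag has size at most 3, so the width is 3 − 1 = 2 and tw(G) ≤ 2. Conversely, {c, e, g} is a clique of size 3, and the vertices of any clique must share a bag in every tree decomposition; so some bag has ≥ 3 vertices and tw(G) ≥ 2. Therefore the treewidth is 2.

Treewidth 2.
One such decomposition:
Bags: B1 = {b, c, h}  B2 = {c, f, h}  B3 = {c, e, f}  B4 = {c, f, i}  B5 = {c, d, f}  B6 = {c, e, g}  B7 = {a, c, f}
Tree: B1–B2, B2–B3, B3–B4, B3–B5, B3–B6, B3–B7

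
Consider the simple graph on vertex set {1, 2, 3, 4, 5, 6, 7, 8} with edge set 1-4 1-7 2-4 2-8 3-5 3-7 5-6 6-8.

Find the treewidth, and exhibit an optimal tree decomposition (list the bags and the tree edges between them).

Each bag holds 3 vertices, so the decomposition has width 2, which upper-bounds the treewidth. For the lower bound, G contains the cycle 6–8–2–4–1–7–3–5–6, so G is not a forest; only forests have treewidth ≤ 1, hence tw(G) ≥ 2. Hence tw(G) = 2 exactly.

Treewidth 2.
Bags: B1 = {2, 6, 8}  B2 = {2, 4, 6}  B3 = {1, 4, 6}  B4 = {1, 6, 7}  B5 = {3, 6, 7}  B6 = {3, 5, 6}
Tree: B1–B2, B2–B3, B3–B4, B4–B5, B5–B6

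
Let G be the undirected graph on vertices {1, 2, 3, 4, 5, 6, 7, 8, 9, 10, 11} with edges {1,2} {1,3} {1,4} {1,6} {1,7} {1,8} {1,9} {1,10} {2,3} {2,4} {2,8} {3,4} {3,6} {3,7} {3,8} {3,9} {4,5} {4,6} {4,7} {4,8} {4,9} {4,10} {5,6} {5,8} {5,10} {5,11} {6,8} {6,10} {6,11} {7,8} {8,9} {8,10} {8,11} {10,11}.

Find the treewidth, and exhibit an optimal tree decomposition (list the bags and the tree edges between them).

Treewidth 4.
Bags: B1 = {1, 2, 3, 4, 8}  B2 = {1, 3, 4, 6, 8}  B3 = {1, 4, 6, 8, 10}  B4 = {1, 3, 4, 8, 9}  B5 = {1, 3, 4, 7, 8}  B6 = {4, 5, 6, 8, 10}  B7 = {5, 6, 8, 10, 11}
Tree: B1–B2, B2–B3, B2–B4, B1–B5, B3–B6, B6–B7

Every bag has size at most 5, so the width is 5 − 1 = 4 and tw(G) ≤ 4. On the other hand G contains the 5-clique {5, 6, 8, 10, 11}. A clique must lie in a single bag of any decomposition, so no decomposition can have width below 4. The upper and lower bounds meet at 4, so that is the treewidth.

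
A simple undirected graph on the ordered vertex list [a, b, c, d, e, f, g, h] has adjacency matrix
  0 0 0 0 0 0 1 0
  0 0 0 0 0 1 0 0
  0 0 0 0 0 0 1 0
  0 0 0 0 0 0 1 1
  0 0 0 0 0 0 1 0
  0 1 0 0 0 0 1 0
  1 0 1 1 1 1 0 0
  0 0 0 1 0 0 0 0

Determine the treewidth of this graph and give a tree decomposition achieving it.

Every bag has size at most 2, so the width is 2 − 1 = 1 and tw(G) ≤ 1. Since G has at least one edge (e.g. d–g), it is not an edgeless graph, so tw(G) ≥ 1. Hence tw(G) = 1 exactly.

Treewidth 1.
One optimal decomposition is:
Bags: B1 = {d, g}  B2 = {e, g}  B3 = {a, g}  B4 = {c, g}  B5 = {d, h}  B6 = {f, g}  B7 = {b, f}
Tree: B1–B2, B1–B3, B2–B4, B1–B5, B4–B6, B6–B7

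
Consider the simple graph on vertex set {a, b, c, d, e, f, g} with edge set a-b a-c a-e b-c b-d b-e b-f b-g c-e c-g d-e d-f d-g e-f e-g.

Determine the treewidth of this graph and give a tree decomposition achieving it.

Treewidth 3.
One optimal decomposition is:
Bags: B1 = {b, c, e, g}  B2 = {b, d, e, g}  B3 = {b, d, e, f}  B4 = {a, b, c, e}
Tree: B1–B2, B2–B3, B1–B4

The largest bag has 4 vertices, giving width 3; this decomposition certifies tw(G) ≤ 3. For the lower bound, the 4 vertices {b, d, e, g} are pairwise adjacent, and any tree decomposition puts a clique entirely inside one bag — forcing width ≥ 3. Therefore the treewidth is 3.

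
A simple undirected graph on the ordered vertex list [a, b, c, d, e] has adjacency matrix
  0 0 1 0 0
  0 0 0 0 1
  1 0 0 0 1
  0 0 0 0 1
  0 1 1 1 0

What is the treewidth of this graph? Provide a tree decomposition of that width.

Every bag has size at most 2, so the width is 2 − 1 = 1 and tw(G) ≤ 1. G has an edge, so its treewidth is at least 1. Therefore the treewidth is 1.

Treewidth 1.
One such decomposition:
Bags: B1 = {d, e}  B2 = {c, e}  B3 = {a, c}  B4 = {b, e}
Tree: B1–B2, B2–B3, B2–B4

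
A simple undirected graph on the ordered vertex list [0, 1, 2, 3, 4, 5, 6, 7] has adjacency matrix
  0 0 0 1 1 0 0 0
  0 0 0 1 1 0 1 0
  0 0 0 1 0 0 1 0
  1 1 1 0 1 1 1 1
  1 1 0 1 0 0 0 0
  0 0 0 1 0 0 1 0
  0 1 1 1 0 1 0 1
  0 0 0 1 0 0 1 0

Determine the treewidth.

A width-2 tree decomposition is:
Bags: B1 = {1, 3, 6}  B2 = {3, 5, 6}  B3 = {1, 3, 4}  B4 = {0, 3, 4}  B5 = {2, 3, 6}  B6 = {3, 6, 7}
Tree: B1–B2, B1–B3, B3–B4, B1–B5, B2–B6
The largest bag has 3 vertices, giving width 2; this decomposition certifies tw(G) ≤ 2. Conversely, {0, 3, 4} is a clique of size 3, and the vertices of any clique must share a bag in every tree decomposition; so some bag has ≥ 3 vertices and tw(G) ≥ 2. Hence tw(G) = 2 exactly.

2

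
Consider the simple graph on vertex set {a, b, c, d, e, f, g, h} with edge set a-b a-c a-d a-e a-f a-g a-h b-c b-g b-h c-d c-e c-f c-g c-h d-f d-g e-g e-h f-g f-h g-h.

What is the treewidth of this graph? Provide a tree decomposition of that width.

Every bag has size at most 5, so the width is 5 − 1 = 4 and tw(G) ≤ 4. Conversely, {a, c, d, f, g} is a clique of size 5, and the vertices of any clique must share a bag in every tree decomposition; so some bag has ≥ 5 vertices and tw(G) ≥ 4. Therefore the treewidth is 4.

Treewidth 4.
Bags: B1 = {a, c, e, g, h}  B2 = {a, c, f, g, h}  B3 = {a, c, d, f, g}  B4 = {a, b, c, g, h}
Tree: B1–B2, B2–B3, B1–B4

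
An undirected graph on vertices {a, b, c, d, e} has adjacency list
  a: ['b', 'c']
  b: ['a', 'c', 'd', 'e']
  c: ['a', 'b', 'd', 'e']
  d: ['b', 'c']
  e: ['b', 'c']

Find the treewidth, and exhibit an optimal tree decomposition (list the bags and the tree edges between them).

Treewidth 2.
One optimal decomposition is:
Bags: B1 = {b, c, d}  B2 = {a, b, c}  B3 = {b, c, e}
Tree: B1–B2, B2–B3

Every bag has size at most 3, so the width is 3 − 1 = 2 and tw(G) ≤ 2. Conversely, {b, c, d} is a clique of size 3, and the vertices of any clique must share a bag in every tree decomposition; so some bag has ≥ 3 vertices and tw(G) ≥ 2. Therefore the treewidth is 2.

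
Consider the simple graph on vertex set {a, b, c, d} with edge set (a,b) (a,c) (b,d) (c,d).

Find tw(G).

A width-2 tree decomposition is:
Bags: B1 = {b, c, d}  B2 = {a, b, c}
Tree: B1–B2
Every bag has size at most 3, so the width is 3 − 1 = 2 and tw(G) ≤ 2. The edges b–d–c–a–b form a cycle, so G is not a tree and its treewidth is at least 2. The upper and lower bounds meet at 2, so that is the treewidth.

2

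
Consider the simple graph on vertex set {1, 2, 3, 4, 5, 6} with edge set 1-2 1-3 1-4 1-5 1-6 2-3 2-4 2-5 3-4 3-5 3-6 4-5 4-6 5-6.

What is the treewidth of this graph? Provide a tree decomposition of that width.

Every bag has size at most 5, so the width is 5 − 1 = 4 and tw(G) ≤ 4. For the lower bound, the 5 vertices {1, 2, 3, 4, 5} are pairwise adjacent, and any tree decomposition puts a clique entirely inside one bag — forcing width ≥ 4. Hence tw(G) = 4 exactly.

Treewidth 4.
One such decomposition:
Bags: B1 = {1, 3, 4, 5, 6}  B2 = {1, 2, 3, 4, 5}
Tree: B1–B2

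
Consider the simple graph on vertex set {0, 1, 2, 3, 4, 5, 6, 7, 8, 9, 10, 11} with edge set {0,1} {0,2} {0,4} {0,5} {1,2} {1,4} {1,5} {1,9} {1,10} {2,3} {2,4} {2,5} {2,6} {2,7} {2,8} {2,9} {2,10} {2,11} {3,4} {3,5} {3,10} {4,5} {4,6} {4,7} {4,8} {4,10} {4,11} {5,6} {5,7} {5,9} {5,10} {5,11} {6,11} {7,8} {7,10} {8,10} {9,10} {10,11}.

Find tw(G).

A width-4 tree decomposition is:
Bags: B1 = {2, 4, 5, 10, 11}  B2 = {2, 4, 5, 6, 11}  B3 = {1, 2, 4, 5, 10}  B4 = {2, 4, 5, 7, 10}  B5 = {1, 2, 5, 9, 10}  B6 = {2, 4, 7, 8, 10}  B7 = {0, 1, 2, 4, 5}  B8 = {2, 3, 4, 5, 10}
Tree: B1–B2, B1–B3, B3–B4, B3–B5, B4–B6, B3–B7, B1–B8
Every bag has size at most 5, so the width is 5 − 1 = 4 and tw(G) ≤ 4. On the other hand G contains the 5-clique {1, 2, 5, 9, 10}. A clique must lie in a single bag of any decomposition, so no decomposition can have width below 4. Therefore the treewidth is 4.

4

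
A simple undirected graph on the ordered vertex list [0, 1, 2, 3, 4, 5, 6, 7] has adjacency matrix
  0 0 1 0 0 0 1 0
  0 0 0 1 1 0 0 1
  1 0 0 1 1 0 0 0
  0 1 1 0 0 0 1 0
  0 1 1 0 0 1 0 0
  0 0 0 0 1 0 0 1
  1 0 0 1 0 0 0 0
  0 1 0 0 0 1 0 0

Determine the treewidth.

2

A width-2 tree decomposition is:
Bags: B1 = {1, 5, 7}  B2 = {1, 4, 5}  B3 = {1, 3, 4}  B4 = {2, 3, 4}  B5 = {2, 3, 6}  B6 = {0, 2, 6}
Tree: B1–B2, B2–B3, B3–B4, B4–B5, B5–B6
The largest bag has 3 vertices, giving width 2; this decomposition certifies tw(G) ≤ 2. The edges 7–5–4–1–7 form a cycle, so G is not a tree and its treewidth is at least 2. Hence tw(G) = 2 exactly.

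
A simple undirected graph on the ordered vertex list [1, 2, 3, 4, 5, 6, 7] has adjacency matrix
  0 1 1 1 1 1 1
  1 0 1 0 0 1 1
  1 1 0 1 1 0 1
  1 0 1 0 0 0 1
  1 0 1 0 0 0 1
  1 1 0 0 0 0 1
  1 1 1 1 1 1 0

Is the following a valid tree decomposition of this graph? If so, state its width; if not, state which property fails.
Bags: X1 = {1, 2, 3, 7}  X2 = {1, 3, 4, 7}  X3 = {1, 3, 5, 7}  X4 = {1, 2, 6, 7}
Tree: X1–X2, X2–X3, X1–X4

Yes; width 3.

Vertex coverage: the bags together contain {1, 2, 3, 4, 5, 6, 7}, the full vertex set. Edge coverage: each edge of G has both endpoints in at least one bag. Running intersection: for every vertex, the bags containing it form a connected subtree. All three properties hold, so this is a valid tree decomposition of width max|bag| − 1 = 3, and hence tw(G) ≤ 3.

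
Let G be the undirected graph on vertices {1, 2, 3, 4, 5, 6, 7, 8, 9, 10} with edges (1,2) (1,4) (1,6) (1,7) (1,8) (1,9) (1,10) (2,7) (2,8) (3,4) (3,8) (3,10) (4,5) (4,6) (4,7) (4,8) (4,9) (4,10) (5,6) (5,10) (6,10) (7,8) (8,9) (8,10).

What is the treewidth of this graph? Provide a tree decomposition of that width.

Treewidth 3.
One optimal decomposition is:
Bags: B1 = {1, 4, 6, 10}  B2 = {1, 4, 8, 10}  B3 = {1, 4, 7, 8}  B4 = {1, 2, 7, 8}  B5 = {3, 4, 8, 10}  B6 = {1, 4, 8, 9}  B7 = {4, 5, 6, 10}
Tree: B1–B2, B2–B3, B3–B4, B2–B5, B2–B6, B1–B7

Every bag has size at most 4, so the width is 4 − 1 = 3 and tw(G) ≤ 3. For the lower bound, the 4 vertices {1, 2, 7, 8} are pairwise adjacent, and any tree decomposition puts a clique entirely inside one bag — forcing width ≥ 3. The upper and lower bounds meet at 3, so that is the treewidth.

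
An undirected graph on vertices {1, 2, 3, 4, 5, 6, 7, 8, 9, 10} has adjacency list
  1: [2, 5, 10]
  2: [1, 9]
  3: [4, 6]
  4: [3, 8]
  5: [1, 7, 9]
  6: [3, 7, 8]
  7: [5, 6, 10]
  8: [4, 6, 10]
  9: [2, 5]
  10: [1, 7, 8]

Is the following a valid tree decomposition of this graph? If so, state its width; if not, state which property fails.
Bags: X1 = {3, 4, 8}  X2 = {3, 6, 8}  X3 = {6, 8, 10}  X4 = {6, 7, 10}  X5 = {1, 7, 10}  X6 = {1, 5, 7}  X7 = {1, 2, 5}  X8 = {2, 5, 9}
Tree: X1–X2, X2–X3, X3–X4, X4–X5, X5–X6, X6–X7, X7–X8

Every vertex of G appears in some bag (union = {1, 2, 3, 4, 5, 6, 7, 8, 9, 10}); every edge is covered by a bag; and for each vertex v the set of bags containing v is connected in the bag tree. The decomposition is therefore valid. The largest bag has 3 vertices, so the width is 2.

Yes; width 2.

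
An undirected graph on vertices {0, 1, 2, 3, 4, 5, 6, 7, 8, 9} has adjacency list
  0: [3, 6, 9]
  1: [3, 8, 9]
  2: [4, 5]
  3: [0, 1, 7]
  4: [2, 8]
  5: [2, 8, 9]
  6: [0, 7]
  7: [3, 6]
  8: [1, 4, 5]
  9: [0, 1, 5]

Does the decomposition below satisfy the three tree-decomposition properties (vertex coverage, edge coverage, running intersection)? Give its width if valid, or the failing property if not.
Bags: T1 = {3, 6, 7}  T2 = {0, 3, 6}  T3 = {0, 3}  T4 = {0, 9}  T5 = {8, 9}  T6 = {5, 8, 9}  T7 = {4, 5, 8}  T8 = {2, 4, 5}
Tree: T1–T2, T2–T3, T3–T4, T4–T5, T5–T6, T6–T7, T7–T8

No — vertex 1 appears in no bag.

A tree decomposition must satisfy three properties: every vertex lies in some bag; for every edge, both endpoints lie together in some bag; and for every vertex, the bags containing it form a connected subtree. Here vertex 1 appears in no bag, so the decomposition is invalid.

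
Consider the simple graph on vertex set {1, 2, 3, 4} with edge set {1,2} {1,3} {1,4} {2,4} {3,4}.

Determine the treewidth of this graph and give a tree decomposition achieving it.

Treewidth 2.
Bags: B1 = {1, 2, 4}  B2 = {1, 3, 4}
Tree: B1–B2

The largest bag has 3 vertices, giving width 2; this decomposition certifies tw(G) ≤ 2. On the other hand G contains the 3-clique {1, 2, 4}. A clique must lie in a single bag of any decomposition, so no decomposition can have width below 2. Therefore the treewidth is 2.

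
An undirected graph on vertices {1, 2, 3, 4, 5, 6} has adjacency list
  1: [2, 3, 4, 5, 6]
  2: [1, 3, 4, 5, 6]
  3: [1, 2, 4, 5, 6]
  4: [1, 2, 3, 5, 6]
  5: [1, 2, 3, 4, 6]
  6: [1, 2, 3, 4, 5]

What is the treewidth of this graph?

A width-5 tree decomposition is:
Bags: B1 = {1, 2, 3, 4, 5, 6}
Tree: (single bag)
With just one bag of size 6, the width is 6 − 1 = 5, so tw(G) ≤ 5. For the lower bound, the 6 vertices {1, 2, 3, 4, 5, 6} are pairwise adjacent, and any tree decomposition puts a clique entirely inside one bag — forcing width ≥ 5. The upper and lower bounds meet at 5, so that is the treewidth.

5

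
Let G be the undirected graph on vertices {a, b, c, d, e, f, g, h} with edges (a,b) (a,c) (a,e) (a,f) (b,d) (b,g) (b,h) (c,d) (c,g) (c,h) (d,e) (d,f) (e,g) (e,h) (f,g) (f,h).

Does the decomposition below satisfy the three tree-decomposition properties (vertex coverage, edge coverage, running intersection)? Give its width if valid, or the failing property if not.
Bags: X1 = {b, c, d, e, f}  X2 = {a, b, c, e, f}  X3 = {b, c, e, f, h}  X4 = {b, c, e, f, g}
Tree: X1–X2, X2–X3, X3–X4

Vertex coverage: the bags together contain {a, b, c, d, e, f, g, h}, the full vertex set. Edge coverage: each edge of G has both endpoints in at least one bag. Running intersection: for every vertex, the bags containing it form a connected subtree. All three properties hold, so this is a valid tree decomposition of width max|bag| − 1 = 4, and hence tw(G) ≤ 4.

Yes; width 4.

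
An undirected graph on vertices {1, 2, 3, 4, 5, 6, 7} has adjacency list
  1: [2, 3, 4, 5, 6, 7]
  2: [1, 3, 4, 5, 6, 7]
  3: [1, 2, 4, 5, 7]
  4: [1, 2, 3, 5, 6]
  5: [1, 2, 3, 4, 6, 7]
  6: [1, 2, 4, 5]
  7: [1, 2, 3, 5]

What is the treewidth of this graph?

4

A width-4 tree decomposition is:
Bags: B1 = {1, 2, 3, 4, 5}  B2 = {1, 2, 4, 5, 6}  B3 = {1, 2, 3, 5, 7}
Tree: B1–B2, B1–B3
Every bag has size at most 5, so the width is 5 − 1 = 4 and tw(G) ≤ 4. For the lower bound, the 5 vertices {1, 2, 3, 4, 5} are pairwise adjacent, and any tree decomposition puts a clique entirely inside one bag — forcing width ≥ 4. The upper and lower bounds meet at 4, so that is the treewidth.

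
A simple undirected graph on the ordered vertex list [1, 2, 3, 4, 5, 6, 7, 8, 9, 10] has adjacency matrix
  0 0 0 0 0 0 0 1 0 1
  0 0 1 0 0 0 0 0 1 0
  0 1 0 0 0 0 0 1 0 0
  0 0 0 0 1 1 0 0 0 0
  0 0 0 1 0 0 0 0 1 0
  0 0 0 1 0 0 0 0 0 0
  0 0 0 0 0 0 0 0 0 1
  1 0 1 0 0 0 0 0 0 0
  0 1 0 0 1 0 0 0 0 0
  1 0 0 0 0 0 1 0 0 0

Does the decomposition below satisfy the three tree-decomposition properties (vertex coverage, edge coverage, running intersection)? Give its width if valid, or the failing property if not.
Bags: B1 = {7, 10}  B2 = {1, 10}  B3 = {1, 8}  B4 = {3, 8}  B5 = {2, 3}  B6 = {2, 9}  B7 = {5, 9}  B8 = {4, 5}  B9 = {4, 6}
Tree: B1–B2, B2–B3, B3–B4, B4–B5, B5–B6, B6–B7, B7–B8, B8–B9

Vertex coverage: the bags together contain {1, 2, 3, 4, 5, 6, 7, 8, 9, 10}, the full vertex set. Edge coverage: each edge of G has both endpoints in at least one bag. Running intersection: for every vertex, the bags containing it form a connected subtree. All three properties hold, so this is a valid tree decomposition of width max|bag| − 1 = 1, and hence tw(G) ≤ 1.

Yes; width 1.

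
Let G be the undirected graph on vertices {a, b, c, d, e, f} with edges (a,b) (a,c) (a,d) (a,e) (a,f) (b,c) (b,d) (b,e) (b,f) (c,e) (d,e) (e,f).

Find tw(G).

A width-3 tree decomposition is:
Bags: B1 = {a, b, e, f}  B2 = {a, b, c, e}  B3 = {a, b, d, e}
Tree: B1–B2, B1–B3
Each bag holds 4 vertices, so the decomposition has width 3, which upper-bounds the treewidth. Conversely, {a, b, d, e} is a clique of size 4, and the vertices of any clique must share a bag in every tree decomposition; so some bag has ≥ 4 vertices and tw(G) ≥ 3. Combining the bounds, tw(G) = 3.

3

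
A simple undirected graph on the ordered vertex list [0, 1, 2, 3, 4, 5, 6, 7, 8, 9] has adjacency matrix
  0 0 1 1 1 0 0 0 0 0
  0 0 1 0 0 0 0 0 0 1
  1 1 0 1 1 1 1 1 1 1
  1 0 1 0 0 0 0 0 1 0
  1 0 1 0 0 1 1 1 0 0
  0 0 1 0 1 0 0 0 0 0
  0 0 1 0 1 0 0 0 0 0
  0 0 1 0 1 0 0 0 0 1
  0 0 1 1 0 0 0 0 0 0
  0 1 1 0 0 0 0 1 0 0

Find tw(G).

2

A width-2 tree decomposition is:
Bags: B1 = {0, 2, 4}  B2 = {2, 4, 7}  B3 = {2, 4, 6}  B4 = {0, 2, 3}  B5 = {2, 7, 9}  B6 = {2, 4, 5}  B7 = {2, 3, 8}  B8 = {1, 2, 9}
Tree: B1–B2, B1–B3, B1–B4, B2–B5, B3–B6, B4–B7, B5–B8
Every bag has size at most 3, so the width is 3 − 1 = 2 and tw(G) ≤ 2. Conversely, {1, 2, 9} is a clique of size 3, and the vertices of any clique must share a bag in every tree decomposition; so some bag has ≥ 3 vertices and tw(G) ≥ 2. Therefore the treewidth is 2.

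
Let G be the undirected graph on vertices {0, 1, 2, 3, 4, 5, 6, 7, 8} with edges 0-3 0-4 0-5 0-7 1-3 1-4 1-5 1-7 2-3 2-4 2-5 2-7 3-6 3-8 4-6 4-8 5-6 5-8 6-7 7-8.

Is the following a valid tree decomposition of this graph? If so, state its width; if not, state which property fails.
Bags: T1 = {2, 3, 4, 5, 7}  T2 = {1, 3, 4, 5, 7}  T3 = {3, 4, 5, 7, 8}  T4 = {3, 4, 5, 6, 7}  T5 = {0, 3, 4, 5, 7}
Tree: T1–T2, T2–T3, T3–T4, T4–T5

Yes; width 4.

Every vertex of G appears in some bag (union = {0, 1, 2, 3, 4, 5, 6, 7, 8}); every edge is covered by a bag; and for each vertex v the set of bags containing v is connected in the bag tree. The decomposition is therefore valid. The largest bag has 5 vertices, so the width is 4.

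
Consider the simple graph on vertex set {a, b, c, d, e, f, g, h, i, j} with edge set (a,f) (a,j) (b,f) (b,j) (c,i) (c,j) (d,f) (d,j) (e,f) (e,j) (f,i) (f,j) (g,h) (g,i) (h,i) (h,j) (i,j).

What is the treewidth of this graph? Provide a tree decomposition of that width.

Treewidth 2.
One optimal decomposition is:
Bags: B1 = {f, i, j}  B2 = {a, f, j}  B3 = {e, f, j}  B4 = {b, f, j}  B5 = {c, i, j}  B6 = {h, i, j}  B7 = {d, f, j}  B8 = {g, h, i}
Tree: B1–B2, B2–B3, B3–B4, B1–B5, B5–B6, B1–B7, B6–B8

The largest bag has 3 vertices, giving width 2; this decomposition certifies tw(G) ≤ 2. Conversely, {g, h, i} is a clique of size 3, and the vertices of any clique must share a bag in every tree decomposition; so some bag has ≥ 3 vertices and tw(G) ≥ 2. Combining the bounds, tw(G) = 2.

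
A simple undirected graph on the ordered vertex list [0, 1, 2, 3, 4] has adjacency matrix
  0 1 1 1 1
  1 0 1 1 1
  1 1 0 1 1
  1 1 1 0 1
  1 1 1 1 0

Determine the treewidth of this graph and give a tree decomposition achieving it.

Treewidth 4.
One such decomposition:
Bags: B1 = {0, 1, 2, 3, 4}
Tree: (single bag)

A single bag containing all 5 vertices is trivially a valid decomposition of width 4. Conversely, {0, 1, 2, 3, 4} is a clique of size 5, and the vertices of any clique must share a bag in every tree decomposition; so some bag has ≥ 5 vertices and tw(G) ≥ 4. The upper and lower bounds meet at 4, so that is the treewidth.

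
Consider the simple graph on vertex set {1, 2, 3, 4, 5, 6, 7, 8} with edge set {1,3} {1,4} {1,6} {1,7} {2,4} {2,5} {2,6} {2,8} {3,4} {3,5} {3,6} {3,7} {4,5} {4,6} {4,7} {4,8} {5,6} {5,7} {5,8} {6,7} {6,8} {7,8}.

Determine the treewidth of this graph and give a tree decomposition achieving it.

Every bag has size at most 5, so the width is 5 − 1 = 4 and tw(G) ≤ 4. On the other hand G contains the 5-clique {1, 3, 4, 6, 7}. A clique must lie in a single bag of any decomposition, so no decomposition can have width below 4. Combining the bounds, tw(G) = 4.

Treewidth 4.
Bags: B1 = {1, 3, 4, 6, 7}  B2 = {3, 4, 5, 6, 7}  B3 = {4, 5, 6, 7, 8}  B4 = {2, 4, 5, 6, 8}
Tree: B1–B2, B2–B3, B3–B4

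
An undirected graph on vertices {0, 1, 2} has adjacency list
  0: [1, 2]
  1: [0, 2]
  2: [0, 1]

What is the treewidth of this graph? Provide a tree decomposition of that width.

Treewidth 2.
Bags: B1 = {0, 1, 2}
Tree: (single bag)

With just one bag of size 3, the width is 3 − 1 = 2, so tw(G) ≤ 2. Conversely, {0, 1, 2} is a clique of size 3, and the vertices of any clique must share a bag in every tree decomposition; so some bag has ≥ 3 vertices and tw(G) ≥ 2. Therefore the treewidth is 2.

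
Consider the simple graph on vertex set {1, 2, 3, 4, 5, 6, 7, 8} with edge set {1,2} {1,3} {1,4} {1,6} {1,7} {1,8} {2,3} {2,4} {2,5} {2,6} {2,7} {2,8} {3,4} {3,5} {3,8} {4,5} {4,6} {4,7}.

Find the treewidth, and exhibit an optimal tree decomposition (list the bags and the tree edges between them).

Every bag has size at most 4, so the width is 4 − 1 = 3 and tw(G) ≤ 3. For the lower bound, the 4 vertices {1, 2, 3, 8} are pairwise adjacent, and any tree decomposition puts a clique entirely inside one bag — forcing width ≥ 3. Hence tw(G) = 3 exactly.

Treewidth 3.
Bags: B1 = {1, 2, 3, 4}  B2 = {1, 2, 4, 6}  B3 = {2, 3, 4, 5}  B4 = {1, 2, 3, 8}  B5 = {1, 2, 4, 7}
Tree: B1–B2, B1–B3, B1–B4, B1–B5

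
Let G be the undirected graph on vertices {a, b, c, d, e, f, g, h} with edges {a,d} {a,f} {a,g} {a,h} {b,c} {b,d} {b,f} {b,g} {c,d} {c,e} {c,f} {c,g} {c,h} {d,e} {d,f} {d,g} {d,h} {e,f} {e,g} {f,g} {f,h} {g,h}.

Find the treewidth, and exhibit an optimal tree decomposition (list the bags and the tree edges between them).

Treewidth 4.
Bags: B1 = {c, d, f, g, h}  B2 = {b, c, d, f, g}  B3 = {a, d, f, g, h}  B4 = {c, d, e, f, g}
Tree: B1–B2, B1–B3, B1–B4

Every bag has size at most 5, so the width is 5 − 1 = 4 and tw(G) ≤ 4. Conversely, {c, d, e, f, g} is a clique of size 5, and the vertices of any clique must share a bag in every tree decomposition; so some bag has ≥ 5 vertices and tw(G) ≥ 4. Hence tw(G) = 4 exactly.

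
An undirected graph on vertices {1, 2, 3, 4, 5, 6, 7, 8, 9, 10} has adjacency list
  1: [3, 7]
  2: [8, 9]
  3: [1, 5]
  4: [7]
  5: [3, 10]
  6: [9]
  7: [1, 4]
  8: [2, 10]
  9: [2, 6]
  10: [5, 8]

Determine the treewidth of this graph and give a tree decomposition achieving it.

Every bag has size at most 2, so the width is 2 − 1 = 1 and tw(G) ≤ 1. G has an edge, so its treewidth is at least 1. Combining the bounds, tw(G) = 1.

Treewidth 1.
One such decomposition:
Bags: B1 = {6, 9}  B2 = {2, 9}  B3 = {2, 8}  B4 = {8, 10}  B5 = {5, 10}  B6 = {3, 5}  B7 = {1, 3}  B8 = {1, 7}  B9 = {4, 7}
Tree: B1–B2, B2–B3, B3–B4, B4–B5, B5–B6, B6–B7, B7–B8, B8–B9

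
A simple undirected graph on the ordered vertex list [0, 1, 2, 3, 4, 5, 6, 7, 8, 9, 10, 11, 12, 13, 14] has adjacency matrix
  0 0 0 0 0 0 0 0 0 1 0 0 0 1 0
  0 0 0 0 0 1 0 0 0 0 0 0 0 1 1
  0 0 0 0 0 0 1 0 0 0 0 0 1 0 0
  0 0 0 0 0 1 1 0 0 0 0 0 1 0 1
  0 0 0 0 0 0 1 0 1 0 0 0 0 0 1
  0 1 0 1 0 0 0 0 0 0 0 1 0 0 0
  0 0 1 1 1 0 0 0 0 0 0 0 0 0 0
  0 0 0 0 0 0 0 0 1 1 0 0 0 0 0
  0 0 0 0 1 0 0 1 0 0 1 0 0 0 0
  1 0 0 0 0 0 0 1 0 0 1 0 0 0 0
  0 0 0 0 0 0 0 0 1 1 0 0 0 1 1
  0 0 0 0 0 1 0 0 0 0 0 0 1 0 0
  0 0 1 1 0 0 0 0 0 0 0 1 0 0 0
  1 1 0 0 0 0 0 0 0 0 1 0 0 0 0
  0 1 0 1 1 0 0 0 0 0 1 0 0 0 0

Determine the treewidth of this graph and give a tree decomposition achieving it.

Treewidth 3.
One such decomposition:
Bags: B1 = {0, 7, 9, 13}  B2 = {7, 9, 10, 13}  B3 = {7, 8, 10, 13}  B4 = {1, 8, 10, 13}  B5 = {1, 8, 10, 14}  B6 = {1, 4, 8, 14}  B7 = {1, 4, 5, 14}  B8 = {3, 4, 5, 14}  B9 = {3, 4, 5, 6}  B10 = {3, 5, 6, 11}  B11 = {3, 6, 11, 12}  B12 = {2, 6, 11, 12}
Tree: B1–B2, B2–B3, B3–B4, B4–B5, B5–B6, B6–B7, B7–B8, B8–B9, B9–B10, B10–B11, B11–B12

Each bag holds 4 vertices, so the decomposition has width 3, which upper-bounds the treewidth. For the lower bound: the 4 vertex sets {0,7,9}, {13}, {10}, {1,4,8,14} are disjoint, each induces a connected subgraph, and every pair is joined by at least one edge of G. Contracting each set to a single vertex therefore yields K_{4} as a minor, and since treewidth is minor-monotone, tw(G) ≥ tw(K_{4}) = 3. Combining the bounds, tw(G) = 3.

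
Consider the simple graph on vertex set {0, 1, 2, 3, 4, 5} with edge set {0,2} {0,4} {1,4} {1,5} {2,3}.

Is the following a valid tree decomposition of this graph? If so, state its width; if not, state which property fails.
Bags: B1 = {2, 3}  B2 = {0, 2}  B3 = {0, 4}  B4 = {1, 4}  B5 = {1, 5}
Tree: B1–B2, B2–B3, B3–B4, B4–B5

Yes; width 1.

Every vertex of G appears in some bag (union = {0, 1, 2, 3, 4, 5}); every edge is covered by a bag; and for each vertex v the set of bags containing v is connected in the bag tree. The decomposition is therefore valid. The largest bag has 2 vertices, so the width is 1.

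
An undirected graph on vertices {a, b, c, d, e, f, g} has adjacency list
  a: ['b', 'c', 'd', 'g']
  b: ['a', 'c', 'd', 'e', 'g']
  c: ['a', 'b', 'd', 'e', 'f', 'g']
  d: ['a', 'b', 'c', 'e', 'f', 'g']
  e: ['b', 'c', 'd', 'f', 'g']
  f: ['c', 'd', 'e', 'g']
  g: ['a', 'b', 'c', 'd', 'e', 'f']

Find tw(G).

A width-4 tree decomposition is:
Bags: B1 = {c, d, e, f, g}  B2 = {b, c, d, e, g}  B3 = {a, b, c, d, g}
Tree: B1–B2, B2–B3
The largest bag has 5 vertices, giving width 4; this decomposition certifies tw(G) ≤ 4. For the lower bound, the 5 vertices {c, d, e, f, g} are pairwise adjacent, and any tree decomposition puts a clique entirely inside one bag — forcing width ≥ 4. The upper and lower bounds meet at 4, so that is the treewidth.

4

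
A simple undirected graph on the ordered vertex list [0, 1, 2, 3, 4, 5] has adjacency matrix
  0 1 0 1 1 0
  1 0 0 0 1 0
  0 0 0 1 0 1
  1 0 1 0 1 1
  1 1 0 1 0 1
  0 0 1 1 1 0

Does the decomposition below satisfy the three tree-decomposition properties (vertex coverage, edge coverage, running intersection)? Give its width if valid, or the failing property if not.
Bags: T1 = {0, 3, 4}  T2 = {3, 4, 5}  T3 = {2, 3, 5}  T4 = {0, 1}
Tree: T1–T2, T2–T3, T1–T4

A tree decomposition must satisfy three properties: every vertex lies in some bag; for every edge, both endpoints lie together in some bag; and for every vertex, the bags containing it form a connected subtree. Here edge (4,1) lies in no bag, so the decomposition is invalid.

No — edge (4,1) lies in no bag.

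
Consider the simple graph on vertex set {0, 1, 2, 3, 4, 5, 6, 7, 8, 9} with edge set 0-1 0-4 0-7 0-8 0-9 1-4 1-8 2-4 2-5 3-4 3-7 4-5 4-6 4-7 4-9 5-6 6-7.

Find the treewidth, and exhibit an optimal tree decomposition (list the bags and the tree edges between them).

Treewidth 2.
Bags: B1 = {0, 4, 9}  B2 = {0, 1, 4}  B3 = {0, 4, 7}  B4 = {3, 4, 7}  B5 = {4, 6, 7}  B6 = {4, 5, 6}  B7 = {0, 1, 8}  B8 = {2, 4, 5}
Tree: B1–B2, B2–B3, B3–B4, B3–B5, B5–B6, B2–B7, B6–B8

Every bag has size at most 3, so the width is 3 − 1 = 2 and tw(G) ≤ 2. On the other hand G contains the 3-clique {0, 1, 8}. A clique must lie in a single bag of any decomposition, so no decomposition can have width below 2. Combining the bounds, tw(G) = 2.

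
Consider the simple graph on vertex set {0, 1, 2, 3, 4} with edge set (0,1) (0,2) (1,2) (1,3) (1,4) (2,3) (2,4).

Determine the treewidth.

2

A width-2 tree decomposition is:
Bags: B1 = {1, 2, 3}  B2 = {1, 2, 4}  B3 = {0, 1, 2}
Tree: B1–B2, B2–B3
The largest bag has 3 vertices, giving width 2; this decomposition certifies tw(G) ≤ 2. For the lower bound, the 3 vertices {0, 1, 2} are pairwise adjacent, and any tree decomposition puts a clique entirely inside one bag — forcing width ≥ 2. Therefore the treewidth is 2.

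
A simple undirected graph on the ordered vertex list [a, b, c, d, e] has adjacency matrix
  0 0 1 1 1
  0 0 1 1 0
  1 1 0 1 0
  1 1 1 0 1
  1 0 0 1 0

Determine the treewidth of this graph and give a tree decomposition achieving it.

The largest bag has 3 vertices, giving width 2; this decomposition certifies tw(G) ≤ 2. For the lower bound, the 3 vertices {a, d, e} are pairwise adjacent, and any tree decomposition puts a clique entirely inside one bag — forcing width ≥ 2. Combining the bounds, tw(G) = 2.

Treewidth 2.
One optimal decomposition is:
Bags: B1 = {a, c, d}  B2 = {b, c, d}  B3 = {a, d, e}
Tree: B1–B2, B1–B3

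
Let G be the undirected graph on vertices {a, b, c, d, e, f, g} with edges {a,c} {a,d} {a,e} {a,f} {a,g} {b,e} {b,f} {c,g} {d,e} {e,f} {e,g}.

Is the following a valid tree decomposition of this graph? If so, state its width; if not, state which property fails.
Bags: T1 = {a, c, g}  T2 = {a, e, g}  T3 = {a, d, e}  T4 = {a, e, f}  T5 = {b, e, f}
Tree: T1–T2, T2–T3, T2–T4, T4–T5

Every vertex of G appears in some bag (union = {a, b, c, d, e, f, g}); every edge is covered by a bag; and for each vertex v the set of bags containing v is connected in the bag tree. The decomposition is therefore valid. The largest bag has 3 vertices, so the width is 2.

Yes; width 2.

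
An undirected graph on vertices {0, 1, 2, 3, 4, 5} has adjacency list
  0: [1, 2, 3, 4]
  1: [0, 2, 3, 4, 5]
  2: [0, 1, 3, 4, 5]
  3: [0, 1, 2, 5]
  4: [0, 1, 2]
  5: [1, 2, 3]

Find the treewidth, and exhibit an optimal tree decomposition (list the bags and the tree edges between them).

Every bag has size at most 4, so the width is 4 − 1 = 3 and tw(G) ≤ 3. Conversely, {0, 1, 2, 3} is a clique of size 4, and the vertices of any clique must share a bag in every tree decomposition; so some bag has ≥ 4 vertices and tw(G) ≥ 3. The upper and lower bounds meet at 3, so that is the treewidth.

Treewidth 3.
Bags: B1 = {0, 1, 2, 3}  B2 = {0, 1, 2, 4}  B3 = {1, 2, 3, 5}
Tree: B1–B2, B1–B3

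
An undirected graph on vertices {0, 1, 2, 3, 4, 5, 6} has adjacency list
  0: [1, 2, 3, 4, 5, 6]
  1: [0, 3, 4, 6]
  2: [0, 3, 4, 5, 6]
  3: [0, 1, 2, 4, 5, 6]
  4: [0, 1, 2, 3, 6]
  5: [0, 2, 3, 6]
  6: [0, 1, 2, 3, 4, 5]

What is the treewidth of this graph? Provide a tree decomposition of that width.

The largest bag has 5 vertices, giving width 4; this decomposition certifies tw(G) ≤ 4. Conversely, {0, 1, 3, 4, 6} is a clique of size 5, and the vertices of any clique must share a bag in every tree decomposition; so some bag has ≥ 5 vertices and tw(G) ≥ 4. Therefore the treewidth is 4.

Treewidth 4.
One such decomposition:
Bags: B1 = {0, 1, 3, 4, 6}  B2 = {0, 2, 3, 4, 6}  B3 = {0, 2, 3, 5, 6}
Tree: B1–B2, B2–B3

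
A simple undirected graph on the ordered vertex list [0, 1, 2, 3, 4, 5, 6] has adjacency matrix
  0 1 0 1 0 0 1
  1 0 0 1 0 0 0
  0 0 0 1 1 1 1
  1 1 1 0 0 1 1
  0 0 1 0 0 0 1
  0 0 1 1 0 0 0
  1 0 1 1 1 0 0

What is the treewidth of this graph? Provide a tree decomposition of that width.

Treewidth 2.
Bags: B1 = {0, 1, 3}  B2 = {0, 3, 6}  B3 = {2, 3, 6}  B4 = {2, 3, 5}  B5 = {2, 4, 6}
Tree: B1–B2, B2–B3, B3–B4, B3–B5

The largest bag has 3 vertices, giving width 2; this decomposition certifies tw(G) ≤ 2. Conversely, {0, 1, 3} is a clique of size 3, and the vertices of any clique must share a bag in every tree decomposition; so some bag has ≥ 3 vertices and tw(G) ≥ 2. Hence tw(G) = 2 exactly.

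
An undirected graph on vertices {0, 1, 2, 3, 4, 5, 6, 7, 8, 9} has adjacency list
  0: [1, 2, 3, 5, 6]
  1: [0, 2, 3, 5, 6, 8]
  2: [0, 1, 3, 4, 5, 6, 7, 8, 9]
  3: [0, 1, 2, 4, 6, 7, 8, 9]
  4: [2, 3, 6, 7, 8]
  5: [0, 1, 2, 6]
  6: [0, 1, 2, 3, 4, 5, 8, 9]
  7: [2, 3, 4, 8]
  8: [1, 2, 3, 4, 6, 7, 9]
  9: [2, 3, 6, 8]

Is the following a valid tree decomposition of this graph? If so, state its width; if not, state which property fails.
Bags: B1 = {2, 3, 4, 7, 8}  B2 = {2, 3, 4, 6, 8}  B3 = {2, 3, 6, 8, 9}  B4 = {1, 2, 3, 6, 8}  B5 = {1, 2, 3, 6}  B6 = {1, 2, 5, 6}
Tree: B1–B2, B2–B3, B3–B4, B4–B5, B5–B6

A tree decomposition must satisfy three properties: every vertex lies in some bag; for every edge, both endpoints lie together in some bag; and for every vertex, the bags containing it form a connected subtree. Here vertex 0 appears in no bag, so the decomposition is invalid.

No — vertex 0 appears in no bag.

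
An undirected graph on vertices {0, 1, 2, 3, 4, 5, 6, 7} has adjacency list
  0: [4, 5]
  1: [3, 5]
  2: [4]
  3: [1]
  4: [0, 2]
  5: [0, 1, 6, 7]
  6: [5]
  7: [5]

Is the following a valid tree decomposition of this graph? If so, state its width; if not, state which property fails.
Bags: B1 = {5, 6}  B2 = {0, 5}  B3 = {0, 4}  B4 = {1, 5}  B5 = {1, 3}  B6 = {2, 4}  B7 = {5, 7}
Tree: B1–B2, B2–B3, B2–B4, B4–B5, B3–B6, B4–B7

Every vertex of G appears in some bag (union = {0, 1, 2, 3, 4, 5, 6, 7}); every edge is covered by a bag; and for each vertex v the set of bags containing v is connected in the bag tree. The decomposition is therefore valid. The largest bag has 2 vertices, so the width is 1.

Yes; width 1.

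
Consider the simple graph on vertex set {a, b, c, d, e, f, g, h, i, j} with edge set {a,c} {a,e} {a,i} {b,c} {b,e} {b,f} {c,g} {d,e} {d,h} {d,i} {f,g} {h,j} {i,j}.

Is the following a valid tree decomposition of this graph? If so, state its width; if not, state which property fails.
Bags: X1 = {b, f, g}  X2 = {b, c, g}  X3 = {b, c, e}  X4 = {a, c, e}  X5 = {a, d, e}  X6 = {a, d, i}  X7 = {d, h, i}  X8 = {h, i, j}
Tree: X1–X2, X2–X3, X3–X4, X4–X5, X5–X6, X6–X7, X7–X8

Every vertex of G appears in some bag (union = {a, b, c, d, e, f, g, h, i, j}); every edge is covered by a bag; and for each vertex v the set of bags containing v is connected in the bag tree. The decomposition is therefore valid. The largest bag has 3 vertices, so the width is 2.

Yes; width 2.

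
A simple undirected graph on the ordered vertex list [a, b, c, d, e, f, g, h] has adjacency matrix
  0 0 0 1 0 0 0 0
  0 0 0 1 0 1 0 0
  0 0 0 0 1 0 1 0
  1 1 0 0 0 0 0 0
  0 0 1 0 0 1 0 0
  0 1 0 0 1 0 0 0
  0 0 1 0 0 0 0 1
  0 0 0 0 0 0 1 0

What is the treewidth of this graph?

A width-1 tree decomposition is:
Bags: B1 = {g, h}  B2 = {c, g}  B3 = {c, e}  B4 = {e, f}  B5 = {b, f}  B6 = {b, d}  B7 = {a, d}
Tree: B1–B2, B2–B3, B3–B4, B4–B5, B5–B6, B6–B7
Every bag has size at most 2, so the width is 2 − 1 = 1 and tw(G) ≤ 1. G has an edge, so its treewidth is at least 1. Therefore the treewidth is 1.

1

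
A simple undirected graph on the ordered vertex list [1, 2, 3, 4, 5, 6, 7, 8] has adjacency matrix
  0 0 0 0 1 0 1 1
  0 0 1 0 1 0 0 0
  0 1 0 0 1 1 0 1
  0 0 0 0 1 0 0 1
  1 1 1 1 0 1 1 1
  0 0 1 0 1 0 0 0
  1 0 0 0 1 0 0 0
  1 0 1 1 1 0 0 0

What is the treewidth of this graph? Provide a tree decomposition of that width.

Treewidth 2.
One such decomposition:
Bags: B1 = {3, 5, 8}  B2 = {1, 5, 8}  B3 = {4, 5, 8}  B4 = {2, 3, 5}  B5 = {1, 5, 7}  B6 = {3, 5, 6}
Tree: B1–B2, B2–B3, B1–B4, B2–B5, B4–B6

Every bag has size at most 3, so the width is 3 − 1 = 2 and tw(G) ≤ 2. On the other hand G contains the 3-clique {1, 5, 8}. A clique must lie in a single bag of any decomposition, so no decomposition can have width below 2. The upper and lower bounds meet at 2, so that is the treewidth.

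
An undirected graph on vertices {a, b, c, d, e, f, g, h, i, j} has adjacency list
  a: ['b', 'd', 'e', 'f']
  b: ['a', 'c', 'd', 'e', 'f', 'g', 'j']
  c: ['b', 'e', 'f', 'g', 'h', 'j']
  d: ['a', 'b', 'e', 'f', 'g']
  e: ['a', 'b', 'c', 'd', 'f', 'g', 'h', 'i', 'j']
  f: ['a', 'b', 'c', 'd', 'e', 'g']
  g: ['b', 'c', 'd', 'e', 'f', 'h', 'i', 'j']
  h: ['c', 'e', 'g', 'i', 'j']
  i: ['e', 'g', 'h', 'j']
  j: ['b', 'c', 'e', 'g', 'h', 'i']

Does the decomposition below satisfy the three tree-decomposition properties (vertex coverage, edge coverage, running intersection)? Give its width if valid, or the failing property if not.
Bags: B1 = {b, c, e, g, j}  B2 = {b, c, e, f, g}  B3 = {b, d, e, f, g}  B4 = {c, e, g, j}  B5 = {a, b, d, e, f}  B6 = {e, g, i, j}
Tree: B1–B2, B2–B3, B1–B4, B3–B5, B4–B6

No — vertex h appears in no bag.

A tree decomposition must satisfy three properties: every vertex lies in some bag; for every edge, both endpoints lie together in some bag; and for every vertex, the bags containing it form a connected subtree. Here vertex h appears in no bag, so the decomposition is invalid.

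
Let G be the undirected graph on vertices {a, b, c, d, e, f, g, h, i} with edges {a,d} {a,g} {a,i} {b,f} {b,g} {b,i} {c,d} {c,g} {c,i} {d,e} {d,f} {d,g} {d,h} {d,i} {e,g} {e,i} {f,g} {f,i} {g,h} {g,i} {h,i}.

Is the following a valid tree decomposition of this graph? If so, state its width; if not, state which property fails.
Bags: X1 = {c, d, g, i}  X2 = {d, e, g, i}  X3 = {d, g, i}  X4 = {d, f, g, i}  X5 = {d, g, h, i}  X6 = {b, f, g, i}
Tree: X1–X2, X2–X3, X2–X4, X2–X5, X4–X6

No — vertex a appears in no bag.

A tree decomposition must satisfy three properties: every vertex lies in some bag; for every edge, both endpoints lie together in some bag; and for every vertex, the bags containing it form a connected subtree. Here vertex a appears in no bag, so the decomposition is invalid.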